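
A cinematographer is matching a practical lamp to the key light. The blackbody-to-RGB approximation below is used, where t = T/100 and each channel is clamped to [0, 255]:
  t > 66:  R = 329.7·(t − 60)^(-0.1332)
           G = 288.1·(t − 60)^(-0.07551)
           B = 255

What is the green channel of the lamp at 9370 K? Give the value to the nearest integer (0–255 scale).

221

t = 9370/100 = 93.7; the t > 66 branch applies.
G = 288.1·(93.7 − 60)^(-0.07551) = 288.1·33.7^(-0.07551) = 288.1·0.76674 = 220.898.
Rounded: 221.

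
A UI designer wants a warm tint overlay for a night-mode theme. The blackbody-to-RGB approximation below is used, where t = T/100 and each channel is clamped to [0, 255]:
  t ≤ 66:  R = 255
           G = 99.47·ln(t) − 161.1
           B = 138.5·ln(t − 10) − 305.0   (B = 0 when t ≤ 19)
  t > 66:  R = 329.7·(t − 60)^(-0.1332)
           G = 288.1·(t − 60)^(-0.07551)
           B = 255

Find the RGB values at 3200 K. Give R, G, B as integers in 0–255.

R=255, G=184, B=123

t = 3200/100 = 32; the t ≤ 66 branch applies.
R = 255 by definition for t ≤ 66.
G = 99.47·ln 32 − 161.1 = 99.47·3.4657 − 161.1 = 183.637.
B = 138.5·ln(32 − 10) − 305.0 = 138.5·ln 22 − 305.0 = 138.5·3.0910 − 305.0 = 123.109.
Rounded: (255, 184, 123).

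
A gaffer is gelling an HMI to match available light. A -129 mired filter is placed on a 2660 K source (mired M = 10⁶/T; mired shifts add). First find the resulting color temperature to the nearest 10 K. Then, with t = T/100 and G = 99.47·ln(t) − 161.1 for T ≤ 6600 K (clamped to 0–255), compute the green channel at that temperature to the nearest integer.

M_in = 10⁶/2660 = 375.94; M_out = 375.94 + (-129) = 246.94.
T_out = 10⁶/246.94 = 4049.6 K → 4050 K; t = 40.5.
G = 99.47·ln 40.5 − 161.1 = 99.47·3.7013 − 161.1 = 207.069.
Rounded: 207.

207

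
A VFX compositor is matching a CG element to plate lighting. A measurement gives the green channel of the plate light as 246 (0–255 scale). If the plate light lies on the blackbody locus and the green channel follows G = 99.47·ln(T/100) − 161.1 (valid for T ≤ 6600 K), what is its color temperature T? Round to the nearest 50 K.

6000 K

ln t = (246 + 161.1) / 99.47 = 4.0927.
t = e^4.0927 = 59.901.
T = 100·t = 5990 K → 6000 K to the nearest 50 K.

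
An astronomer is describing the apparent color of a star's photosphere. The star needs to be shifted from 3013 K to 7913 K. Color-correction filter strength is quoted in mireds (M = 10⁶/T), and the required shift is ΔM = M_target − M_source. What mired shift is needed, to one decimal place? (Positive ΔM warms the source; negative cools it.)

-205.5 mireds

M_source = 10⁶/3013 = 331.895; M_target = 10⁶/7913 = 126.374.
ΔM = 126.374 − 331.895 = -205.521 → -205.5 mireds, a cooling shift.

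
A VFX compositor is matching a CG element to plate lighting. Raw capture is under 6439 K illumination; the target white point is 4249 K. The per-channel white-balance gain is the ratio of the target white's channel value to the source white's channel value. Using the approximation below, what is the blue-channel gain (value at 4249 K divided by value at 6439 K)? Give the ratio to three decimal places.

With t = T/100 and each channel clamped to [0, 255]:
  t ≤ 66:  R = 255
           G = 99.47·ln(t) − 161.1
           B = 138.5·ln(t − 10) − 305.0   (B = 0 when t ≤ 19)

0.713

At 6439 K (t = 64.39):
  B = 138.5·ln(64.39 − 10) − 305.0 = 138.5·ln 54.39 − 305.0 = 138.5·3.9962 − 305.0 = 248.471.
At 4249 K (t = 42.49):
  B = 138.5·ln(42.49 − 10) − 305.0 = 138.5·ln 32.49 − 305.0 = 138.5·3.4809 − 305.0 = 177.109.
Gain = 177.109 / 248.471 = 0.7128 → 0.713.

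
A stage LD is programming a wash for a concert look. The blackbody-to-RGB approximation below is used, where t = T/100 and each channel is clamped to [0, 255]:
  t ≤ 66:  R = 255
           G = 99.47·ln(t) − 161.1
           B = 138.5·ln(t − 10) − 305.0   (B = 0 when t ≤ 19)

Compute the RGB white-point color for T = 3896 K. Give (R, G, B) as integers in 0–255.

(255, 203, 161)

t = 3896/100 = 38.96; the t ≤ 66 branch applies.
R = 255 by definition for t ≤ 66.
G = 99.47·ln 38.96 − 161.1 = 99.47·3.6625 − 161.1 = 203.212.
B = 138.5·ln(38.96 − 10) − 305.0 = 138.5·ln 28.96 − 305.0 = 138.5·3.3659 − 305.0 = 161.179.
Rounded: (255, 203, 161).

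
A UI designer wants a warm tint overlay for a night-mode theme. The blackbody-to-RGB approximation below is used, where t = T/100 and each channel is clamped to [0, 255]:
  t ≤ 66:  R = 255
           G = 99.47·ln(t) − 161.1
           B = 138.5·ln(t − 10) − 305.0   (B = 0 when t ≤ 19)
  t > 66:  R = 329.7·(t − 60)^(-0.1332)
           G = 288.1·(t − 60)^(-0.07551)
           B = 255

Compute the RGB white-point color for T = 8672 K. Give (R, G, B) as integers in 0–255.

(213, 225, 255)

t = 8672/100 = 86.72; the t > 66 branch applies.
R = 329.7·(86.72 − 60)^(-0.1332) = 329.7·26.72^(-0.1332) = 329.7·0.64557 = 212.845.
G = 288.1·(86.72 − 60)^(-0.07551) = 288.1·26.72^(-0.07551) = 288.1·0.78030 = 224.803.
B = 255 by definition for t > 66.
Rounded: (213, 225, 255).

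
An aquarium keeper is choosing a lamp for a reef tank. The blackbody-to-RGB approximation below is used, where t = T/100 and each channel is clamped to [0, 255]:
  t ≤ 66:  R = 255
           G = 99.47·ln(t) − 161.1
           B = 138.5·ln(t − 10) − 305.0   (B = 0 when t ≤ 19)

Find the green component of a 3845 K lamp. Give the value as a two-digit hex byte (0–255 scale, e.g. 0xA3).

0xCA

t = 3845/100 = 38.45; the t ≤ 66 branch applies.
G = 99.47·ln 38.45 − 161.1 = 99.47·3.6494 − 161.1 = 201.902.
Rounded: 202; in hex, 0xCA.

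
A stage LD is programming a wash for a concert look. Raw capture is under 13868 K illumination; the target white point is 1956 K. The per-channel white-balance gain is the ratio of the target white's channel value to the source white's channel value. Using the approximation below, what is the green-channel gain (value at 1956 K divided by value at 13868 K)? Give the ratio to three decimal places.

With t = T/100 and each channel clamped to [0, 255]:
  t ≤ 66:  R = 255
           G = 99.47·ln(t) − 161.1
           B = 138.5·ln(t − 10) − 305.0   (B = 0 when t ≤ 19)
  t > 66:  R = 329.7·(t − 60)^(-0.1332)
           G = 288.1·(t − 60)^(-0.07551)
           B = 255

0.650

At 13868 K (t = 138.68):
  G = 288.1·(138.68 − 60)^(-0.07551) = 288.1·78.68^(-0.07551) = 288.1·0.71919 = 207.198.
At 1956 K (t = 19.56):
  G = 99.47·ln 19.56 − 161.1 = 99.47·2.9735 − 161.1 = 134.673.
Gain = 134.673 / 207.198 = 0.6500 → 0.650.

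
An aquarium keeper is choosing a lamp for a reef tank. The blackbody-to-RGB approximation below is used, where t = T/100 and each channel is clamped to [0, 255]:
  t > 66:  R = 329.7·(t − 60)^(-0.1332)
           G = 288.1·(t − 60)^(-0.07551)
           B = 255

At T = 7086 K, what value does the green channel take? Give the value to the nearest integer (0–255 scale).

t = 7086/100 = 70.86; the t > 66 branch applies.
G = 288.1·(70.86 − 60)^(-0.07551) = 288.1·10.86^(-0.07551) = 288.1·0.83519 = 240.618.
Rounded: 241.

241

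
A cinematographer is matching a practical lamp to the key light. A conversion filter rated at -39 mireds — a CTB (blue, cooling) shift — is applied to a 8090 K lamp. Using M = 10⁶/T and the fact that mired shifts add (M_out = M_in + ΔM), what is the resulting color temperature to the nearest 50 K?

11800 K

M_in = 10⁶/8090 = 123.61 mireds.
M_out = 123.61 + (-39) = 84.61 mireds.
T_out = 10⁶/84.61 = 11819.0 K → 11800 K.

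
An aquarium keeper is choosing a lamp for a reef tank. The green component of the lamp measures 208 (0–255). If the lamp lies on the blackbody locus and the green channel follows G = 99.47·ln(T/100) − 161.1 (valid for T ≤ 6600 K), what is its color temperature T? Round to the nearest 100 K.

4100 K

ln t = (208 + 161.1) / 99.47 = 3.7107.
t = e^3.7107 = 40.881.
T = 100·t = 4088 K → 4100 K to the nearest 100 K.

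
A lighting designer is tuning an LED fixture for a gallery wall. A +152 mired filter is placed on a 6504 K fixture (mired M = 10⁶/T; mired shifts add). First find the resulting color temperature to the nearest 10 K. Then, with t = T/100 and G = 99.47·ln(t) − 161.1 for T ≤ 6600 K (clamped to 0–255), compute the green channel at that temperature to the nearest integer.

186

M_in = 10⁶/6504 = 153.75; M_out = 153.75 + (+152) = 305.75.
T_out = 10⁶/305.75 = 3270.6 K → 3270 K; t = 32.7.
G = 99.47·ln 32.7 − 161.1 = 99.47·3.4874 − 161.1 = 185.789.
Rounded: 186.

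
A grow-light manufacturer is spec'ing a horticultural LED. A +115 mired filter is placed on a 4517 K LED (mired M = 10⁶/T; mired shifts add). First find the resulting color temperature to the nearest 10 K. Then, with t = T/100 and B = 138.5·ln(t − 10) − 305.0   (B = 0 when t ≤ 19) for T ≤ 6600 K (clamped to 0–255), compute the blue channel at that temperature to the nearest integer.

M_in = 10⁶/4517 = 221.39; M_out = 221.39 + (+115) = 336.39.
T_out = 10⁶/336.39 = 2972.8 K → 2970 K; t = 29.7.
B = 138.5·ln(29.7 − 10) − 305.0 = 138.5·ln 19.7 − 305.0 = 138.5·2.9806 − 305.0 = 107.816.
Rounded: 108.

108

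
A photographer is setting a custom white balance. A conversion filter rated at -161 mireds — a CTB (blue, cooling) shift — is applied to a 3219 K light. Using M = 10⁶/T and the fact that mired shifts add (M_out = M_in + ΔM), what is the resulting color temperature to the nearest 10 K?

M_in = 10⁶/3219 = 310.66 mireds.
M_out = 310.66 + (-161) = 149.66 mireds.
T_out = 10⁶/149.66 = 6682.0 K → 6680 K.

6680 K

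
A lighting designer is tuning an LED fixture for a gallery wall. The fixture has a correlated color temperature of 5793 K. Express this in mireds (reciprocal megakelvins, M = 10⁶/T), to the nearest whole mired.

M = 10⁶ / 5793 = 172.622 → 173 mireds.

173 mireds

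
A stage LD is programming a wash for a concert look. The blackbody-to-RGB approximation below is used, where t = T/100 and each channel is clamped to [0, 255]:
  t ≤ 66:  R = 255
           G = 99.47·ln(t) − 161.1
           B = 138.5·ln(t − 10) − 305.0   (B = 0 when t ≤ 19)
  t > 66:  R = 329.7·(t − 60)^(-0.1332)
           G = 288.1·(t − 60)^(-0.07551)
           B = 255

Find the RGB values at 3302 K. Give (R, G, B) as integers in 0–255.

t = 3302/100 = 33.02; the t ≤ 66 branch applies.
R = 255 by definition for t ≤ 66.
G = 99.47·ln 33.02 − 161.1 = 99.47·3.4971 − 161.1 = 186.758.
B = 138.5·ln(33.02 − 10) − 305.0 = 138.5·ln 23.02 − 305.0 = 138.5·3.1364 − 305.0 = 129.386.
Rounded: (255, 187, 129).

(255, 187, 129)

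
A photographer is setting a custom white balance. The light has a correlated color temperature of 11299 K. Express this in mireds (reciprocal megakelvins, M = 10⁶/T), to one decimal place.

M = 10⁶ / 11299 = 88.503 → 88.5 mireds.

88.5 mireds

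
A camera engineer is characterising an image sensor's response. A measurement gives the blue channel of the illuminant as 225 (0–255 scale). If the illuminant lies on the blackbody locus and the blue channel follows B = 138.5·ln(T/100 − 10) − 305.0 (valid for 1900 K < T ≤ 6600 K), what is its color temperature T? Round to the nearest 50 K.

ln(t − 10) = (225 + 305.0) / 138.5 = 3.8267.
t − 10 = e^3.8267 = 45.911, so t = 55.911.
T = 100·t = 5591 K → 5600 K to the nearest 50 K.

5600 K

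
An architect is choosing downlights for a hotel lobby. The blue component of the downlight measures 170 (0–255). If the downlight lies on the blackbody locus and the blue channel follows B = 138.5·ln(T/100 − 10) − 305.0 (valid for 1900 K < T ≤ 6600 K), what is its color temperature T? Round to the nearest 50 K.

ln(t − 10) = (170 + 305.0) / 138.5 = 3.4296.
t − 10 = e^3.4296 = 30.864, so t = 40.864.
T = 100·t = 4086 K → 4100 K to the nearest 50 K.

4100 K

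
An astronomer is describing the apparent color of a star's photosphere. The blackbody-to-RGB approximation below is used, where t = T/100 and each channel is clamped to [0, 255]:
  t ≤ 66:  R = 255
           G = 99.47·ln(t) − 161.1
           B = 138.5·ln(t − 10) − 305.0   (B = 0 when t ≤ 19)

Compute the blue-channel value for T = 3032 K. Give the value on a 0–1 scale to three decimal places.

0.440

t = 3032/100 = 30.32; the t ≤ 66 branch applies.
B = 138.5·ln(30.32 − 10) − 305.0 = 138.5·ln 20.32 − 305.0 = 138.5·3.0116 − 305.0 = 112.107.
On a 0–1 scale: 112.107/255 = 0.4396 → 0.440.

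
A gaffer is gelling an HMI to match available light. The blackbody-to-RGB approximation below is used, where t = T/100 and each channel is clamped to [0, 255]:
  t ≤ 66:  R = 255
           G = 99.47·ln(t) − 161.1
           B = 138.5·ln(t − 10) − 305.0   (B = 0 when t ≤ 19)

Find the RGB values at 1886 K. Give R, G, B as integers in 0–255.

t = 1886/100 = 18.86; the t ≤ 66 branch applies.
R = 255 by definition for t ≤ 66.
G = 99.47·ln 18.86 − 161.1 = 99.47·2.9370 − 161.1 = 131.048.
t = 18.86 ≤ 19, so B = 0.
Rounded: (255, 131, 0).

R=255, G=131, B=0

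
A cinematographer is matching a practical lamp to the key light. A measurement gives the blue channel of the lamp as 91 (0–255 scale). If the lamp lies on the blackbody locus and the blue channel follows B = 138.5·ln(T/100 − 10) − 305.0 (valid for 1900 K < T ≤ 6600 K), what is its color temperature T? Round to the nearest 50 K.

ln(t − 10) = (91 + 305.0) / 138.5 = 2.8592.
t − 10 = e^2.8592 = 17.448, so t = 27.448.
T = 100·t = 2745 K → 2750 K to the nearest 50 K.

2750 K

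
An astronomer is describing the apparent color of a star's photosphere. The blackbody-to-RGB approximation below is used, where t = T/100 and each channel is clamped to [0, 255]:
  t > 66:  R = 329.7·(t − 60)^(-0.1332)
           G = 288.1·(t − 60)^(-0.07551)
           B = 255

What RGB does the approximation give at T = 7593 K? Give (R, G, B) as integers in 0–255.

t = 7593/100 = 75.93; the t > 66 branch applies.
R = 329.7·(75.93 − 60)^(-0.1332) = 329.7·15.93^(-0.1332) = 329.7·0.69162 = 228.026.
G = 288.1·(75.93 − 60)^(-0.07551) = 288.1·15.93^(-0.07551) = 288.1·0.81137 = 233.757.
B = 255 by definition for t > 66.
Rounded: (228, 234, 255).

(228, 234, 255)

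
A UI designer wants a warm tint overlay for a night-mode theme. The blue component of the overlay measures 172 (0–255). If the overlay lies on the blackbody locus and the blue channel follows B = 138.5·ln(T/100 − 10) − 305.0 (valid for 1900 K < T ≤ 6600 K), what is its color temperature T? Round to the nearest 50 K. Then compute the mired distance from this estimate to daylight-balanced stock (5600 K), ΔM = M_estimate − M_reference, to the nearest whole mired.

+62 mireds

ln(t − 10) = (172 + 305.0) / 138.5 = 3.4440.
t − 10 = e^3.4440 = 31.313, so t = 41.313.
T = 100·t = 4131 K → 4150 K to the nearest 50 K.
M_estimate = 10⁶/4150 = 240.96; M_reference = 10⁶/5600 = 178.57.
ΔM = 240.96 − 178.57 = 62.39 → +62 mireds.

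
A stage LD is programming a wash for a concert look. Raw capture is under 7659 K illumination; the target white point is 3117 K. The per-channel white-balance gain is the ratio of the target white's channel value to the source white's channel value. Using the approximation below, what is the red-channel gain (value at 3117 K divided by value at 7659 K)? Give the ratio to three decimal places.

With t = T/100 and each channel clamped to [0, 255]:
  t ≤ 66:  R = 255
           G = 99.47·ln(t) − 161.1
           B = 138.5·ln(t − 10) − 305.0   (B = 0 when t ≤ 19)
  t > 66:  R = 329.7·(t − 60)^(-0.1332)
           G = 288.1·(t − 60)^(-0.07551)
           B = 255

1.124

At 7659 K (t = 76.59):
  R = 329.7·(76.59 − 60)^(-0.1332) = 329.7·16.59^(-0.1332) = 329.7·0.68789 = 226.796.
At 3117 K (t = 31.17):
  R = 255 by definition for t ≤ 66.
Gain = 255.000 / 226.796 = 1.1244 → 1.124.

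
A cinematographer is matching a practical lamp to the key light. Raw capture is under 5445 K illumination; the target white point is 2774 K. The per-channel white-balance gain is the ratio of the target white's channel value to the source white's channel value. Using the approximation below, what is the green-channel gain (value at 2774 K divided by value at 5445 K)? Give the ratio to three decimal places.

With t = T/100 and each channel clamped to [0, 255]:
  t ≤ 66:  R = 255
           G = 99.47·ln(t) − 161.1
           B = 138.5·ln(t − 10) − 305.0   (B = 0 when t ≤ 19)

At 5445 K (t = 54.45):
  G = 99.47·ln 54.45 − 161.1 = 99.47·3.9973 − 161.1 = 236.510.
At 2774 K (t = 27.74):
  G = 99.47·ln 27.74 − 161.1 = 99.47·3.3229 − 161.1 = 169.426.
Gain = 169.426 / 236.510 = 0.7164 → 0.716.

0.716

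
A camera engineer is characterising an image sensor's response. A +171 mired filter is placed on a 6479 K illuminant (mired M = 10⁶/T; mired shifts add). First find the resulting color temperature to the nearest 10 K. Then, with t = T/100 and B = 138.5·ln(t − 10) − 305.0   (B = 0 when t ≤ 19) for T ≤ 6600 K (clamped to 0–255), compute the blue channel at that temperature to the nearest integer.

115

M_in = 10⁶/6479 = 154.34; M_out = 154.34 + (+171) = 325.34.
T_out = 10⁶/325.34 = 3073.7 K → 3070 K; t = 30.7.
B = 138.5·ln(30.7 − 10) − 305.0 = 138.5·ln 20.7 − 305.0 = 138.5·3.0301 − 305.0 = 114.674.
Rounded: 115.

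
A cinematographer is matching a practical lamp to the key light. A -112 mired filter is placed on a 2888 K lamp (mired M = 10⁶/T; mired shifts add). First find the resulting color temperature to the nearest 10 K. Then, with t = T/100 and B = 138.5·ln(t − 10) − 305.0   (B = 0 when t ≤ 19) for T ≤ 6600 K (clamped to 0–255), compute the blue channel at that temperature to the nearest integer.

178

M_in = 10⁶/2888 = 346.26; M_out = 346.26 + (-112) = 234.26.
T_out = 10⁶/234.26 = 4268.8 K → 4270 K; t = 42.7.
B = 138.5·ln(42.7 − 10) − 305.0 = 138.5·ln 32.7 − 305.0 = 138.5·3.4874 − 305.0 = 178.001.
Rounded: 178.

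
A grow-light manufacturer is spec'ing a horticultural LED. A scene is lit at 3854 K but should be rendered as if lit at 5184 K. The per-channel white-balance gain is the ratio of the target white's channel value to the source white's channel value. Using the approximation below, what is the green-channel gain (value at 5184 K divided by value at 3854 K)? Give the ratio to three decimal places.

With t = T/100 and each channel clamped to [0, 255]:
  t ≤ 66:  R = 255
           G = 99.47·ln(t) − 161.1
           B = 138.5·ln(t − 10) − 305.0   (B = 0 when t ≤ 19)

At 3854 K (t = 38.54):
  G = 99.47·ln 38.54 − 161.1 = 99.47·3.6517 − 161.1 = 202.134.
At 5184 K (t = 51.84):
  G = 99.47·ln 51.84 − 161.1 = 99.47·3.9482 − 161.1 = 231.624.
Gain = 231.624 / 202.134 = 1.1459 → 1.146.

1.146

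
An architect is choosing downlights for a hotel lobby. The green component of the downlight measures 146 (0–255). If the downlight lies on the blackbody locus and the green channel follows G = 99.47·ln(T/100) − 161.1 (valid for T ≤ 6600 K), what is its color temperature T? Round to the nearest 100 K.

2200 K

ln t = (146 + 161.1) / 99.47 = 3.0874.
t = e^3.0874 = 21.919.
T = 100·t = 2192 K → 2200 K to the nearest 100 K.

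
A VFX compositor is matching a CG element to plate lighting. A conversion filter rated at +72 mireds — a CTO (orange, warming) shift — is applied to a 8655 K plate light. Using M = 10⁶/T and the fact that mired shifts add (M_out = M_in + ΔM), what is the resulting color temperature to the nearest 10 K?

5330 K

M_in = 10⁶/8655 = 115.54 mireds.
M_out = 115.54 + (+72) = 187.54 mireds.
T_out = 10⁶/187.54 = 5332.2 K → 5330 K.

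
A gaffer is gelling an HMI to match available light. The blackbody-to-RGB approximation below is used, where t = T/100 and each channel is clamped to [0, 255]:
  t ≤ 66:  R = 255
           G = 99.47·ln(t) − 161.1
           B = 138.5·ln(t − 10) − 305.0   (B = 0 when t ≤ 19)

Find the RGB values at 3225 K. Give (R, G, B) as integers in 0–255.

(255, 184, 125)

t = 3225/100 = 32.25; the t ≤ 66 branch applies.
R = 255 by definition for t ≤ 66.
G = 99.47·ln 32.25 − 161.1 = 99.47·3.4735 − 161.1 = 184.411.
B = 138.5·ln(32.25 − 10) − 305.0 = 138.5·ln 22.25 − 305.0 = 138.5·3.1023 − 305.0 = 124.674.
Rounded: (255, 184, 125).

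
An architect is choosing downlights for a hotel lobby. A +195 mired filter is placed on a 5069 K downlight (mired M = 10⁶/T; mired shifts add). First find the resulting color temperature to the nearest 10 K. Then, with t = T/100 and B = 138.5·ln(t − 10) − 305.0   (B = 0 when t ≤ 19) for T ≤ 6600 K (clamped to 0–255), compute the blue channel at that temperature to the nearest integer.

75

M_in = 10⁶/5069 = 197.28; M_out = 197.28 + (+195) = 392.28.
T_out = 10⁶/392.28 = 2549.2 K → 2550 K; t = 25.5.
B = 138.5·ln(25.5 − 10) − 305.0 = 138.5·ln 15.5 − 305.0 = 138.5·2.7408 − 305.0 = 74.606.
Rounded: 75.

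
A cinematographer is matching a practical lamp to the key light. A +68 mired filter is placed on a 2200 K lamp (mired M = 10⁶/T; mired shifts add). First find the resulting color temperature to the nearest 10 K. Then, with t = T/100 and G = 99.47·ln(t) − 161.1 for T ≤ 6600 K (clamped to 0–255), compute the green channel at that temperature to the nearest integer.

M_in = 10⁶/2200 = 454.55; M_out = 454.55 + (+68) = 522.55.
T_out = 10⁶/522.55 = 1913.7 K → 1910 K; t = 19.1.
G = 99.47·ln 19.1 − 161.1 = 99.47·2.9497 − 161.1 = 132.305.
Rounded: 132.

132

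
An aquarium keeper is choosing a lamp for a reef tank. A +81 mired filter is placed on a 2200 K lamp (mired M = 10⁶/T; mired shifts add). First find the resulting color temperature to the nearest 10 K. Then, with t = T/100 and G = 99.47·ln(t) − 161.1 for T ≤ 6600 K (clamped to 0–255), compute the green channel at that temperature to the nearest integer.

130

M_in = 10⁶/2200 = 454.55; M_out = 454.55 + (+81) = 535.55.
T_out = 10⁶/535.55 = 1867.3 K → 1870 K; t = 18.7.
G = 99.47·ln 18.7 − 161.1 = 99.47·2.9285 − 161.1 = 130.200.
Rounded: 130.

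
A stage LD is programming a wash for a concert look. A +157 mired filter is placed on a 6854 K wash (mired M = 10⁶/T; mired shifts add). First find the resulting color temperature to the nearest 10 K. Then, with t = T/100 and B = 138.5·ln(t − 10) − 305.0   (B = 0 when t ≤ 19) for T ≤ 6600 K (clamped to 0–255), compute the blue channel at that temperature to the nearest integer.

129

M_in = 10⁶/6854 = 145.90; M_out = 145.90 + (+157) = 302.90.
T_out = 10⁶/302.90 = 3301.4 K → 3300 K; t = 33.
B = 138.5·ln(33 − 10) − 305.0 = 138.5·ln 23 − 305.0 = 138.5·3.1355 − 305.0 = 129.266.
Rounded: 129.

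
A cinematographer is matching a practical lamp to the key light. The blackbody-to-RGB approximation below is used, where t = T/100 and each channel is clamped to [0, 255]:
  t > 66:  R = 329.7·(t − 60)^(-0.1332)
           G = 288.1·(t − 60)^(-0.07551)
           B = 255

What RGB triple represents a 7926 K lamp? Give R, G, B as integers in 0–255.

R=222, G=230, B=255

t = 7926/100 = 79.26; the t > 66 branch applies.
R = 329.7·(79.26 − 60)^(-0.1332) = 329.7·19.26^(-0.1332) = 329.7·0.67435 = 222.332.
G = 288.1·(79.26 − 60)^(-0.07551) = 288.1·19.26^(-0.07551) = 288.1·0.79983 = 230.430.
B = 255 by definition for t > 66.
Rounded: (222, 230, 255).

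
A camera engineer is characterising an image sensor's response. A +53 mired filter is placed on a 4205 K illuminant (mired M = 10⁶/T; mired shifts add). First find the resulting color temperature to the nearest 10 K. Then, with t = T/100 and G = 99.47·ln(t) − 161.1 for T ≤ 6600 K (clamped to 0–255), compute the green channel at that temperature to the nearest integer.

M_in = 10⁶/4205 = 237.81; M_out = 237.81 + (+53) = 290.81.
T_out = 10⁶/290.81 = 3438.6 K → 3440 K; t = 34.4.
G = 99.47·ln 34.4 − 161.1 = 99.47·3.5381 − 161.1 = 190.830.
Rounded: 191.

191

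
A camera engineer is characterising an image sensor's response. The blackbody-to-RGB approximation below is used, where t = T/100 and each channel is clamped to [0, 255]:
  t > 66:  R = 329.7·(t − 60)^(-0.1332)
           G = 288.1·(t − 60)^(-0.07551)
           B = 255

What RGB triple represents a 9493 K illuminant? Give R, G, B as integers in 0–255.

R=205, G=220, B=255

t = 9493/100 = 94.93; the t > 66 branch applies.
R = 329.7·(94.93 − 60)^(-0.1332) = 329.7·34.93^(-0.1332) = 329.7·0.62294 = 205.383.
G = 288.1·(94.93 − 60)^(-0.07551) = 288.1·34.93^(-0.07551) = 288.1·0.76467 = 220.301.
B = 255 by definition for t > 66.
Rounded: (205, 220, 255).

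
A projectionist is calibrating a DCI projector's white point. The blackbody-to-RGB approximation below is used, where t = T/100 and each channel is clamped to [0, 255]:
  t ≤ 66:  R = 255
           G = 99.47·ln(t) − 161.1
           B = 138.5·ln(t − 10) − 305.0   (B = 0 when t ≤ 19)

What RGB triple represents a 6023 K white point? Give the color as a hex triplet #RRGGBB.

t = 6023/100 = 60.23; the t ≤ 66 branch applies.
R = 255 by definition for t ≤ 66.
G = 99.47·ln 60.23 − 161.1 = 99.47·4.0982 − 161.1 = 246.545.
B = 138.5·ln(60.23 − 10) − 305.0 = 138.5·ln 50.23 − 305.0 = 138.5·3.9166 − 305.0 = 237.451.
Rounded: (255, 247, 237).
In hex: #FFF7ED.

#FFF7ED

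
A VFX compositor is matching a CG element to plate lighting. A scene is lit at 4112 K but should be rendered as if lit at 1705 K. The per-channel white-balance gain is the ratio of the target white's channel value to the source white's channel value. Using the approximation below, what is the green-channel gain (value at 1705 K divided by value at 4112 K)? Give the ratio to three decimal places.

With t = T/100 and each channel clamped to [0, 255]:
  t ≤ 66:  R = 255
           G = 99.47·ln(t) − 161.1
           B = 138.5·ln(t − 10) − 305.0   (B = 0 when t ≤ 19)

At 4112 K (t = 41.12):
  G = 99.47·ln 41.12 − 161.1 = 99.47·3.7165 − 161.1 = 208.580.
At 1705 K (t = 17.05):
  G = 99.47·ln 17.05 − 161.1 = 99.47·2.8362 − 161.1 = 121.012.
Gain = 121.012 / 208.580 = 0.5802 → 0.580.

0.580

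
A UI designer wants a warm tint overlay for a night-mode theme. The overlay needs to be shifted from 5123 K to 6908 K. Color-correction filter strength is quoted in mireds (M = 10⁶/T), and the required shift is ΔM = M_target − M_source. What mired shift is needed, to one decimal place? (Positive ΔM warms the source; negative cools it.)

M_source = 10⁶/5123 = 195.198; M_target = 10⁶/6908 = 144.760.
ΔM = 144.760 − 195.198 = -50.438 → -50.4 mireds, a cooling shift.

-50.4 mireds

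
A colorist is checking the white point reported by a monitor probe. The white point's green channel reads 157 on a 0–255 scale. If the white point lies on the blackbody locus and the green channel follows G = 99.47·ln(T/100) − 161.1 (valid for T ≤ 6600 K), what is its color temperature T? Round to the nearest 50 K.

ln t = (157 + 161.1) / 99.47 = 3.1979.
t = e^3.1979 = 24.482.
T = 100·t = 2448 K → 2450 K to the nearest 50 K.

2450 K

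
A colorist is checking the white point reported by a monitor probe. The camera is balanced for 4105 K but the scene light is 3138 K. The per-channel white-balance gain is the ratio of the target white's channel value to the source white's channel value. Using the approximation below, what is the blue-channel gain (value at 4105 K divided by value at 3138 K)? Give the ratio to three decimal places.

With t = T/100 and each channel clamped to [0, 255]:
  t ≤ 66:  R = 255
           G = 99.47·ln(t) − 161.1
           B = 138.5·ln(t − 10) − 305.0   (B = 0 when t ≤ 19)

1.434

At 3138 K (t = 31.38):
  B = 138.5·ln(31.38 − 10) − 305.0 = 138.5·ln 21.38 − 305.0 = 138.5·3.0625 − 305.0 = 119.150.
At 4105 K (t = 41.05):
  B = 138.5·ln(41.05 − 10) − 305.0 = 138.5·ln 31.05 − 305.0 = 138.5·3.4356 − 305.0 = 170.830.
Gain = 170.830 / 119.150 = 1.4337 → 1.434.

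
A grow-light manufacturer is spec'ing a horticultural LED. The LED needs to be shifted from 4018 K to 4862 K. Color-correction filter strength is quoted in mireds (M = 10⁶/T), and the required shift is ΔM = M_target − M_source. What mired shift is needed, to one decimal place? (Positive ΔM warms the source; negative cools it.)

M_source = 10⁶/4018 = 248.880; M_target = 10⁶/4862 = 205.677.
ΔM = 205.677 − 248.880 = -43.203 → -43.2 mireds, a cooling shift.

-43.2 mireds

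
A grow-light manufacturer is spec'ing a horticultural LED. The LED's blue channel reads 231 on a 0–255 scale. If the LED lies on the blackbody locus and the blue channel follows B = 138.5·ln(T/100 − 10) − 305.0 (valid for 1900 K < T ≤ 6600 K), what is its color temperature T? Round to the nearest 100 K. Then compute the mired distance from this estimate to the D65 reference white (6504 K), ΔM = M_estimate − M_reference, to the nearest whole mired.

+19 mireds

ln(t − 10) = (231 + 305.0) / 138.5 = 3.8700.
t − 10 = e^3.8700 = 47.944, so t = 57.944.
T = 100·t = 5794 K → 5800 K to the nearest 100 K.
M_estimate = 10⁶/5800 = 172.41; M_reference = 10⁶/6504 = 153.75.
ΔM = 172.41 − 153.75 = 18.66 → +19 mireds.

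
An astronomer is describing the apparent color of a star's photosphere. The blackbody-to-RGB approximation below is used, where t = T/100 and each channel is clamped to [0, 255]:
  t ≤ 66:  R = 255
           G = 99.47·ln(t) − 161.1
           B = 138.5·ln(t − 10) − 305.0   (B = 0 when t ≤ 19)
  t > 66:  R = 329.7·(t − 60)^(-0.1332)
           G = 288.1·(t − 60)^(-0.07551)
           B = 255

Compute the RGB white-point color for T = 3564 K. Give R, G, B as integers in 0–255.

t = 3564/100 = 35.64; the t ≤ 66 branch applies.
R = 255 by definition for t ≤ 66.
G = 99.47·ln 35.64 − 161.1 = 99.47·3.5735 − 161.1 = 194.353.
B = 138.5·ln(35.64 − 10) − 305.0 = 138.5·ln 25.64 − 305.0 = 138.5·3.2442 − 305.0 = 144.315.
Rounded: (255, 194, 144).

R=255, G=194, B=144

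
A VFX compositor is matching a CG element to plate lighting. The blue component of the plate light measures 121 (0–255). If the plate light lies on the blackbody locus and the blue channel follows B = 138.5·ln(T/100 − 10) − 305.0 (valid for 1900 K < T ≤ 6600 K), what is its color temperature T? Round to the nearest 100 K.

ln(t − 10) = (121 + 305.0) / 138.5 = 3.0758.
t − 10 = e^3.0758 = 21.667, so t = 31.667.
T = 100·t = 3167 K → 3200 K to the nearest 100 K.

3200 K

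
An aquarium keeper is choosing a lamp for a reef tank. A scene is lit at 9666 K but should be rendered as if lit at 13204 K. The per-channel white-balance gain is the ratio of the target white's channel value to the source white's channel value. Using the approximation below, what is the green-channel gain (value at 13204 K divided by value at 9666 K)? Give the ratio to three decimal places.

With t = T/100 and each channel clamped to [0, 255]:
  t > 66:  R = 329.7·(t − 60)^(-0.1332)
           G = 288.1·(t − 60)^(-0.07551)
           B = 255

At 9666 K (t = 96.66):
  G = 288.1·(96.66 − 60)^(-0.07551) = 288.1·36.66^(-0.07551) = 288.1·0.76188 = 219.498.
At 13204 K (t = 132.04):
  G = 288.1·(132.04 − 60)^(-0.07551) = 288.1·72.04^(-0.07551) = 288.1·0.72399 = 208.582.
Gain = 208.582 / 219.498 = 0.9503 → 0.950.

0.950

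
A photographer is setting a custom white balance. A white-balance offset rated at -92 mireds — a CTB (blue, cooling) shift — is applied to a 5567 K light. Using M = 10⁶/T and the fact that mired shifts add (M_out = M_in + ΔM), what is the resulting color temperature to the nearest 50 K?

M_in = 10⁶/5567 = 179.63 mireds.
M_out = 179.63 + (-92) = 87.63 mireds.
T_out = 10⁶/87.63 = 11411.6 K → 11400 K.

11400 K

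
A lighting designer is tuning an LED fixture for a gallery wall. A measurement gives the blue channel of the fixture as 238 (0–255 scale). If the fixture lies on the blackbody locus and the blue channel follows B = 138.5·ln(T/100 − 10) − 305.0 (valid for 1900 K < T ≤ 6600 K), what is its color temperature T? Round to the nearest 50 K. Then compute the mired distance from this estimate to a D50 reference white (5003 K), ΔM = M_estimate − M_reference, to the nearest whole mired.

-35 mireds

ln(t − 10) = (238 + 305.0) / 138.5 = 3.9206.
t − 10 = e^3.9206 = 50.430, so t = 60.430.
T = 100·t = 6043 K → 6050 K to the nearest 50 K.
M_estimate = 10⁶/6050 = 165.29; M_reference = 10⁶/5003 = 199.88.
ΔM = 165.29 − 199.88 = -34.59 → -35 mireds.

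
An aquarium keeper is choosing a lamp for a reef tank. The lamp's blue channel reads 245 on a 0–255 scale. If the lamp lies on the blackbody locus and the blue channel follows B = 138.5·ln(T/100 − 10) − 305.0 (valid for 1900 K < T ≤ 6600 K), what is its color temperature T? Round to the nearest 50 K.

6300 K

ln(t − 10) = (245 + 305.0) / 138.5 = 3.9711.
t − 10 = e^3.9711 = 53.044, so t = 63.044.
T = 100·t = 6304 K → 6300 K to the nearest 50 K.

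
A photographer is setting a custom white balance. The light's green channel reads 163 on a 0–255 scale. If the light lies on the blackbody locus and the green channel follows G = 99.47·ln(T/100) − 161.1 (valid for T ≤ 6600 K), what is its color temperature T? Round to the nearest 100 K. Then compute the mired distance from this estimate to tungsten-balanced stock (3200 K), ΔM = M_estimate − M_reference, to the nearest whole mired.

+72 mireds

ln t = (163 + 161.1) / 99.47 = 3.2583.
t = e^3.2583 = 26.004.
T = 100·t = 2600 K → 2600 K to the nearest 100 K.
M_estimate = 10⁶/2600 = 384.62; M_reference = 10⁶/3200 = 312.50.
ΔM = 384.62 − 312.50 = 72.12 → +72 mireds.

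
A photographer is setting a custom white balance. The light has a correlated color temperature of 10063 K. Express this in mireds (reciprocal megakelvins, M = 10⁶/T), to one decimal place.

M = 10⁶ / 10063 = 99.374 → 99.4 mireds.

99.4 mireds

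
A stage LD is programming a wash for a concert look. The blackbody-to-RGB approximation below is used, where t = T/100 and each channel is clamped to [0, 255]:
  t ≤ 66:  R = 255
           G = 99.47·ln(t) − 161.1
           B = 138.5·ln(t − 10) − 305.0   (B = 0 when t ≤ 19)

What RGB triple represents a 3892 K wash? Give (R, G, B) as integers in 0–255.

t = 3892/100 = 38.92; the t ≤ 66 branch applies.
R = 255 by definition for t ≤ 66.
G = 99.47·ln 38.92 − 161.1 = 99.47·3.6615 − 161.1 = 203.110.
B = 138.5·ln(38.92 − 10) − 305.0 = 138.5·ln 28.92 − 305.0 = 138.5·3.3645 − 305.0 = 160.988.
Rounded: (255, 203, 161).

(255, 203, 161)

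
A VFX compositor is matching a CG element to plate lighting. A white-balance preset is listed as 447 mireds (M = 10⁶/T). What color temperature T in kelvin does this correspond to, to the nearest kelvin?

2237 K

T = 10⁶ / 447 = 2237.14 K → 2237 K.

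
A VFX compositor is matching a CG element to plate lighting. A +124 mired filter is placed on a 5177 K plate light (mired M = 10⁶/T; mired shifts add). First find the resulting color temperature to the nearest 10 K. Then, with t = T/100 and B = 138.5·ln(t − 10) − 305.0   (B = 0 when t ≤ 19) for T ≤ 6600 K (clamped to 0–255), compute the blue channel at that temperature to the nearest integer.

120

M_in = 10⁶/5177 = 193.16; M_out = 193.16 + (+124) = 317.16.
T_out = 10⁶/317.16 = 3153.0 K → 3150 K; t = 31.5.
B = 138.5·ln(31.5 − 10) − 305.0 = 138.5·ln 21.5 − 305.0 = 138.5·3.0681 − 305.0 = 119.925.
Rounded: 120.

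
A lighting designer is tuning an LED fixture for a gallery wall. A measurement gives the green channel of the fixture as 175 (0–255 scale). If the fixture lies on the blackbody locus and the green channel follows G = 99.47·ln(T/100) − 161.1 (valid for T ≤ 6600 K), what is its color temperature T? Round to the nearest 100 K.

2900 K

ln t = (175 + 161.1) / 99.47 = 3.3789.
t = e^3.3789 = 29.339.
T = 100·t = 2934 K → 2900 K to the nearest 100 K.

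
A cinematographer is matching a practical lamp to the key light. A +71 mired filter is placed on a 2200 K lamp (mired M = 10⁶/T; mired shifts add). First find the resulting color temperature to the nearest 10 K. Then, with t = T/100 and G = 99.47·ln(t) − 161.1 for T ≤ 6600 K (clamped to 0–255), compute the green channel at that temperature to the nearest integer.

132

M_in = 10⁶/2200 = 454.55; M_out = 454.55 + (+71) = 525.55.
T_out = 10⁶/525.55 = 1902.8 K → 1900 K; t = 19.
G = 99.47·ln 19 − 161.1 = 99.47·2.9444 − 161.1 = 131.783.
Rounded: 132.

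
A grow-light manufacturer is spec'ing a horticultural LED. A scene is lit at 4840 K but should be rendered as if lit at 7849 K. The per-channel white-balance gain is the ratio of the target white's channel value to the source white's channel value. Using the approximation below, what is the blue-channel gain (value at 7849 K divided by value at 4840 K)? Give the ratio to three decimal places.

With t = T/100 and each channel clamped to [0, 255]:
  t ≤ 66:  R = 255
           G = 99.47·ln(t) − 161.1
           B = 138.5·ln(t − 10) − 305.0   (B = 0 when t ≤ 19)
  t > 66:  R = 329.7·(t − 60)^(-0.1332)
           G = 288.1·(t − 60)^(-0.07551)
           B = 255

At 4840 K (t = 48.4):
  B = 138.5·ln(48.4 − 10) − 305.0 = 138.5·ln 38.4 − 305.0 = 138.5·3.6481 − 305.0 = 200.256.
At 7849 K (t = 78.49):
  B = 255 by definition for t > 66.
Gain = 255.000 / 200.256 = 1.2734 → 1.273.

1.273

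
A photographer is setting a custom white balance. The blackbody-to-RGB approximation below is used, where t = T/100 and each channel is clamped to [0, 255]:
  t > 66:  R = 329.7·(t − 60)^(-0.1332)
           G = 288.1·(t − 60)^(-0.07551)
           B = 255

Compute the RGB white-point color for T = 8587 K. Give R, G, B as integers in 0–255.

t = 8587/100 = 85.87; the t > 66 branch applies.
R = 329.7·(85.87 − 60)^(-0.1332) = 329.7·25.87^(-0.1332) = 329.7·0.64836 = 213.764.
G = 288.1·(85.87 − 60)^(-0.07551) = 288.1·25.87^(-0.07551) = 288.1·0.78220 = 225.353.
B = 255 by definition for t > 66.
Rounded: (214, 225, 255).

R=214, G=225, B=255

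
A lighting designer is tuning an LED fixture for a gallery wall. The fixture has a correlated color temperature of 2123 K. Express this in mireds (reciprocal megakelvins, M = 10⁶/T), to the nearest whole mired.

471 mireds

M = 10⁶ / 2123 = 471.032 → 471 mireds.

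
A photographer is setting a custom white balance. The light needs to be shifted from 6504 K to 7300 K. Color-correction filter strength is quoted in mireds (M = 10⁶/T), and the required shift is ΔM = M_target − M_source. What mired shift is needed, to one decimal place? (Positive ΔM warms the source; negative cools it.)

-16.8 mireds

M_source = 10⁶/6504 = 153.752; M_target = 10⁶/7300 = 136.986.
ΔM = 136.986 − 153.752 = -16.765 → -16.8 mireds, a cooling shift.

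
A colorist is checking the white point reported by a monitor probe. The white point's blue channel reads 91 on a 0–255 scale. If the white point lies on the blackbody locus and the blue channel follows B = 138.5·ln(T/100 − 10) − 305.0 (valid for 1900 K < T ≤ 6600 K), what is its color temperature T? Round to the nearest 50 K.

2750 K

ln(t − 10) = (91 + 305.0) / 138.5 = 2.8592.
t − 10 = e^2.8592 = 17.448, so t = 27.448.
T = 100·t = 2745 K → 2750 K to the nearest 50 K.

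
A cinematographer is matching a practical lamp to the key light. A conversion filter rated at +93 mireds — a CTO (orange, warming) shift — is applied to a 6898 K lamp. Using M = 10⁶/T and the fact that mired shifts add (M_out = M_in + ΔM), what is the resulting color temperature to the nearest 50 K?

4200 K

M_in = 10⁶/6898 = 144.97 mireds.
M_out = 144.97 + (+93) = 237.97 mireds.
T_out = 10⁶/237.97 = 4202.2 K → 4200 K.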